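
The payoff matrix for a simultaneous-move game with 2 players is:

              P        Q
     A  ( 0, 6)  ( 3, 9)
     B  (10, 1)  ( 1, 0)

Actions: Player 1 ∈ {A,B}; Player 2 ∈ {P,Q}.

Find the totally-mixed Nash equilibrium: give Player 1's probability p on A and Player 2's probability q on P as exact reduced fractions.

P1 indiff ⇒ q·0+(1-q)·3 = q·10+(1-q)·1 ⇒ q(-10) = (1-q)(-2) ⇒ q = 1/6
P2 indiff ⇒ p·6+(1-p)·1 = p·9+(1-p)·0 ⇒ p(-3) = (1-p)(-1) ⇒ p = 1/4

(p,q) = (1/4, 1/6)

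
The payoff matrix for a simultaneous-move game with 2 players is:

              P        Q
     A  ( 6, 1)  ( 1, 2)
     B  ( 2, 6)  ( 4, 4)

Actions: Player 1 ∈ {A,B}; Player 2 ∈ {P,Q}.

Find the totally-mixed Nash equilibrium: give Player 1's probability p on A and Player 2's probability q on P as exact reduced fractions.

P1 mixes 2/3 on A; P2 mixes 3/7 on P

P1 indiff ⇒ q·6+(1-q)·1 = q·2+(1-q)·4 ⇒ q(4) = (1-q)(3) ⇒ q = 3/7
P2 indiff ⇒ p·1+(1-p)·6 = p·2+(1-p)·4 ⇒ p(-1) = (1-p)(-2) ⇒ p = 2/3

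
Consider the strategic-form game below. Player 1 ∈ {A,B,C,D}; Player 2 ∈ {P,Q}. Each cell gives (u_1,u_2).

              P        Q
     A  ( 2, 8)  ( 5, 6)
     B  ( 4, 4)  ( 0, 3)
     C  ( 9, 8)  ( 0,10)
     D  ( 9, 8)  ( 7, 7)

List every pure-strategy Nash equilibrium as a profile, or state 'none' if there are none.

Nash profiles: (D,P)

(A,P): not NE [P1→D gives 9>2]
(A,Q): not NE [P1→D gives 7>5; P2→P gives 8>6]
(B,P): not NE [P1→D gives 9>4]
(B,Q): not NE [P1→D gives 7>0; P2→P gives 4>3]
(C,P): not NE [P2→Q gives 10>8]
(C,Q): not NE [P1→D gives 7>0]
(D,P): NE
(D,Q): not NE [P2→P gives 8>7]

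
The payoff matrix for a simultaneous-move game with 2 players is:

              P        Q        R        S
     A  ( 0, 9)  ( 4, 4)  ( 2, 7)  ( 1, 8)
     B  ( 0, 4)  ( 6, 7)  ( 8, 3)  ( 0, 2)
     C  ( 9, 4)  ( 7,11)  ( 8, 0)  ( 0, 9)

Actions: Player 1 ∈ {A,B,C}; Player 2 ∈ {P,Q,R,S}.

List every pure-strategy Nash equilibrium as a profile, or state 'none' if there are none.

PSNE = {(C,Q)}

(A,P): not NE [P1→C gives 9>0]
(A,Q): not NE [P1→C gives 7>4; P2→P gives 9>4]
(A,R): not NE [P1→C gives 8>2; P2→P gives 9>7]
(A,S): not NE [P2→P gives 9>8]
(B,P): not NE [P1→C gives 9>0; P2→Q gives 7>4]
(B,Q): not NE [P1→C gives 7>6]
(B,R): not NE [P2→Q gives 7>3]
(B,S): not NE [P1→A gives 1>0; P2→Q gives 7>2]
(C,P): not NE [P2→Q gives 11>4]
(C,Q): NE
(C,R): not NE [P2→Q gives 11>0]
(C,S): not NE [P1→A gives 1>0; P2→Q gives 11>9]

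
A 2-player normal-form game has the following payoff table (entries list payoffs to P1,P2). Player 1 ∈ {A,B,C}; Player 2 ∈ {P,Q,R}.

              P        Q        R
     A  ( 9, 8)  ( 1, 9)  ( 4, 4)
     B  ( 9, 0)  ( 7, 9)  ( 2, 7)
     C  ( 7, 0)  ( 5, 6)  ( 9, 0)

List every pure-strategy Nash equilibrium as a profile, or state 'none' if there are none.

(A,P): not NE [P2→Q gives 9>8]
(A,Q): not NE [P1→B gives 7>1]
(A,R): not NE [P1→C gives 9>4; P2→Q gives 9>4]
(B,P): not NE [P2→Q gives 9>0]
(B,Q): NE
(B,R): not NE [P1→C gives 9>2; P2→Q gives 9>7]
(C,P): not NE [P1→B gives 9>7; P2→Q gives 6>0]
(C,Q): not NE [P1→B gives 7>5]
(C,R): not NE [P2→Q gives 6>0]

PSNE = {(B,Q)}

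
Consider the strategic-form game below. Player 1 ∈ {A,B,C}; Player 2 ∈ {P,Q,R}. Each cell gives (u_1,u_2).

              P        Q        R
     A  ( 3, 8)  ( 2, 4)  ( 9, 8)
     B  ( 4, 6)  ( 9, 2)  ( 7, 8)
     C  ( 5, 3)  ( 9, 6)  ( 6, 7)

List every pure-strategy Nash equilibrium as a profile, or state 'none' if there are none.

(A,P): not NE [P1→C gives 5>3]
(A,Q): not NE [P1→C gives 9>2; P2→R gives 8>4]
(A,R): NE
(B,P): not NE [P1→C gives 5>4; P2→R gives 8>6]
(B,Q): not NE [P2→R gives 8>2]
(B,R): not NE [P1→A gives 9>7]
(C,P): not NE [P2→R gives 7>3]
(C,Q): not NE [P2→R gives 7>6]
(C,R): not NE [P1→A gives 9>6]

NE set: (A,R)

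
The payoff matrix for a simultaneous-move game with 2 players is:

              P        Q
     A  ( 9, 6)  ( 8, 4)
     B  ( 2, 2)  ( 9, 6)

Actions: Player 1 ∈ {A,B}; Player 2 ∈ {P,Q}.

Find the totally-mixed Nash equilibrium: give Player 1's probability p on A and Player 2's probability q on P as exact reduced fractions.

(p,q) = (2/3, 1/8)

P1 indiff ⇒ q·9+(1-q)·8 = q·2+(1-q)·9 ⇒ q(7) = (1-q)(1) ⇒ q = 1/8
P2 indiff ⇒ p·6+(1-p)·2 = p·4+(1-p)·6 ⇒ p(2) = (1-p)(4) ⇒ p = 2/3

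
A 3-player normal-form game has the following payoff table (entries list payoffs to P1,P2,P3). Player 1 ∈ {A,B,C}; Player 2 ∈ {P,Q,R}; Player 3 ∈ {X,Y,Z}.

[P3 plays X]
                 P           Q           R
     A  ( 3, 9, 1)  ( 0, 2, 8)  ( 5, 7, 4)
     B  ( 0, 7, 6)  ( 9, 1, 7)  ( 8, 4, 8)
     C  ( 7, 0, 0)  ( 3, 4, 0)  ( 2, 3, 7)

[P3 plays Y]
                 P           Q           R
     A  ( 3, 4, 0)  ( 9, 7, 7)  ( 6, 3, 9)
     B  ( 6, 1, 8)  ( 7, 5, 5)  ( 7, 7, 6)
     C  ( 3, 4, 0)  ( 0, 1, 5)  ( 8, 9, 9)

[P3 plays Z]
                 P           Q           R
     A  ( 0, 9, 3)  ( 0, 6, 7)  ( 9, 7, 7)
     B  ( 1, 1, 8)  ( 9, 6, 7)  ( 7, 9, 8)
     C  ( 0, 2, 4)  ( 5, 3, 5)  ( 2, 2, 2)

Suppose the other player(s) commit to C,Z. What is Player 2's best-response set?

u_2(P vs C,Z) = 2
u_2(Q vs C,Z) = 3
u_2(R vs C,Z) = 2
max payoff 3 at {Q}

P2 best: {Q}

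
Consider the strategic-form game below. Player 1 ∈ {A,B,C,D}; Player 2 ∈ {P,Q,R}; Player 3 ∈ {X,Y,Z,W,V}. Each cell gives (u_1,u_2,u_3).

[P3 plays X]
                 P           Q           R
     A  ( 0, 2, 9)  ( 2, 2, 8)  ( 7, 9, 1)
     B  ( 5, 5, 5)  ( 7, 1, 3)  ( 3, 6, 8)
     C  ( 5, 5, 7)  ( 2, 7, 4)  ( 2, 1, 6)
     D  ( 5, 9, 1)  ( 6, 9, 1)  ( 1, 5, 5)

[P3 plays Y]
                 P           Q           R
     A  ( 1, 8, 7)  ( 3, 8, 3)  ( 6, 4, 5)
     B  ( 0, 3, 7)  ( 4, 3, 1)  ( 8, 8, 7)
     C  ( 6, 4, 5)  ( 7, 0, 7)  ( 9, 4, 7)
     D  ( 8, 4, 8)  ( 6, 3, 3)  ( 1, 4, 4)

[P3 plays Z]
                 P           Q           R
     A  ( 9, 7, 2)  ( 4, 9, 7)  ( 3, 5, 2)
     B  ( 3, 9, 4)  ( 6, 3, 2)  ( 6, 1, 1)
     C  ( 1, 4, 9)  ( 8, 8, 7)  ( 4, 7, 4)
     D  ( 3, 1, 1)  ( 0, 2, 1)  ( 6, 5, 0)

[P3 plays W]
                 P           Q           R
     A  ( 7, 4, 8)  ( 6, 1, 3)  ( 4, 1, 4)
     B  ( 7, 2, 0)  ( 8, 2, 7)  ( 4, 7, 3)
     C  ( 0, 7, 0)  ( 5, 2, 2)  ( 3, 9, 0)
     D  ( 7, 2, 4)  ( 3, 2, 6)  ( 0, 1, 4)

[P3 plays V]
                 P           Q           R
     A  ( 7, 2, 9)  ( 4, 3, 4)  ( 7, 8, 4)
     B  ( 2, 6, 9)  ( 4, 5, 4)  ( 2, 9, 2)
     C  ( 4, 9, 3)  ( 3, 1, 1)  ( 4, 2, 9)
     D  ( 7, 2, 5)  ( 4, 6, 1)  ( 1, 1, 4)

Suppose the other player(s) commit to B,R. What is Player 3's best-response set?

u_3(X vs B,R) = 8
u_3(Y vs B,R) = 7
u_3(Z vs B,R) = 1
u_3(W vs B,R) = 3
u_3(V vs B,R) = 2
max payoff 8 at {X}

BR_3 = {X}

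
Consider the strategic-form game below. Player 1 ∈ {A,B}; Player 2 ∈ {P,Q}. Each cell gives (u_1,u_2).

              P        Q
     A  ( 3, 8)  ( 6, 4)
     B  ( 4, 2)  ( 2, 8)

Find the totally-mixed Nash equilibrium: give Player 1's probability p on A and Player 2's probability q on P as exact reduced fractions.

P1 indiff ⇒ q·3+(1-q)·6 = q·4+(1-q)·2 ⇒ q(-1) = (1-q)(-4) ⇒ q = 4/5
P2 indiff ⇒ p·8+(1-p)·2 = p·4+(1-p)·8 ⇒ p(4) = (1-p)(6) ⇒ p = 3/5

P1 mixes 3/5 on A; P2 mixes 4/5 on P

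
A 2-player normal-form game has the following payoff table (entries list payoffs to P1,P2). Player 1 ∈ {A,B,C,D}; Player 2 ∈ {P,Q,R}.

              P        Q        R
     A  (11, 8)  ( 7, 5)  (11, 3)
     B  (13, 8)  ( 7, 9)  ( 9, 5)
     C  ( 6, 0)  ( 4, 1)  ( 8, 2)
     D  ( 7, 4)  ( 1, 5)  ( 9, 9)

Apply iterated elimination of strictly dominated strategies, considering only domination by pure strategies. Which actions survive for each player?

Remaining: P1:{A,B} P2:{P,Q}

P1 drop C (A beats it: P:11>6 Q:7>4 R:11>8)
P1 drop D (A beats it: P:11>7 Q:7>1 R:11>9)
P2 drop R (P beats it: A:8>3 B:8>5)
P1→{A,B} P2→{P,Q}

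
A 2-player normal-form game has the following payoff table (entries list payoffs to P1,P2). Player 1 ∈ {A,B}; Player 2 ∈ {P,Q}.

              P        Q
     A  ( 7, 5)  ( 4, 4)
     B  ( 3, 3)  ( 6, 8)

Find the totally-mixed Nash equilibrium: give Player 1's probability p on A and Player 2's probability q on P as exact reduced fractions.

P1 indiff ⇒ q·7+(1-q)·4 = q·3+(1-q)·6 ⇒ q(4) = (1-q)(2) ⇒ q = 1/3
P2 indiff ⇒ p·5+(1-p)·3 = p·4+(1-p)·8 ⇒ p(1) = (1-p)(5) ⇒ p = 5/6

p=5/6, q=1/3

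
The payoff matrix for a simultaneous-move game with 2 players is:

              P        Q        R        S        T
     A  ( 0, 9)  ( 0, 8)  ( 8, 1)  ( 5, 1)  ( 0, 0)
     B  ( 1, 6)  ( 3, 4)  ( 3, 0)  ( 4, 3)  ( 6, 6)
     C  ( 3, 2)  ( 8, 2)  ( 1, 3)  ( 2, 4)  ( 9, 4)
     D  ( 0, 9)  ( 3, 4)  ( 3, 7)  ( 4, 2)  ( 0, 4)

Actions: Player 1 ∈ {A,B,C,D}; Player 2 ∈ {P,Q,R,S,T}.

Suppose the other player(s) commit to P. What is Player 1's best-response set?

P1 best: {C}

u_1(A vs P) = 0
u_1(B vs P) = 1
u_1(C vs P) = 3
u_1(D vs P) = 0
max payoff 3 at {C}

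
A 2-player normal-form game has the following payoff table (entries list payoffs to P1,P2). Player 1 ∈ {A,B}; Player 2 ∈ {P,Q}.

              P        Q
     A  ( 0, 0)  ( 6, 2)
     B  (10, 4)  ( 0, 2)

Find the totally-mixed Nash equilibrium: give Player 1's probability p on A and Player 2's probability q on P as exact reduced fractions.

p=1/2, q=3/8

P1 indiff ⇒ q·0+(1-q)·6 = q·10+(1-q)·0 ⇒ q(-10) = (1-q)(-6) ⇒ q = 3/8
P2 indiff ⇒ p·0+(1-p)·4 = p·2+(1-p)·2 ⇒ p(-2) = (1-p)(-2) ⇒ p = 1/2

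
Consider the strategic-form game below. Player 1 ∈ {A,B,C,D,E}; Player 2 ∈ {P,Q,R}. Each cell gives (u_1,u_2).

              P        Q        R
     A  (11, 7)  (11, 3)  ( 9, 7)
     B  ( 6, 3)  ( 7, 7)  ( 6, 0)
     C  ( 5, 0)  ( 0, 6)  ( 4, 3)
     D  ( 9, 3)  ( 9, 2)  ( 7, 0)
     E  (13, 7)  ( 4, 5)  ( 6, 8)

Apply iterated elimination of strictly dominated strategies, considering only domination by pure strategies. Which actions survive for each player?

IESDS → P1:{A,E} P2:{P,R}

P1 drop B (A beats it: P:11>6 Q:11>7 R:9>6)
P1 drop C (A beats it: P:11>5 Q:11>0 R:9>4)
P1 drop D (A beats it: P:11>9 Q:11>9 R:9>7)
P2 drop Q (P beats it: A:7>3 E:7>5)
P1→{A,E} P2→{P,R}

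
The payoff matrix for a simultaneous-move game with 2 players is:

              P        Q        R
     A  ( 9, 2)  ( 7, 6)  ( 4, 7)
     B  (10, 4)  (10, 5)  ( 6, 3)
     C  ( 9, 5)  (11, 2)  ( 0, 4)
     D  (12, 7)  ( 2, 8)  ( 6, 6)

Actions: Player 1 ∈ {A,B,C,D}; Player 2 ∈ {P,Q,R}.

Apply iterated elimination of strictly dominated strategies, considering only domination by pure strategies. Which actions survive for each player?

P1 drop A (B beats it: P:10>9 Q:10>7 R:6>4)
P2 drop R (P beats it: B:4>3 C:5>4 D:7>6)
P1→{B,C,D} P2→{P,Q}

Survivors P1:{B,C,D} P2:{P,Q}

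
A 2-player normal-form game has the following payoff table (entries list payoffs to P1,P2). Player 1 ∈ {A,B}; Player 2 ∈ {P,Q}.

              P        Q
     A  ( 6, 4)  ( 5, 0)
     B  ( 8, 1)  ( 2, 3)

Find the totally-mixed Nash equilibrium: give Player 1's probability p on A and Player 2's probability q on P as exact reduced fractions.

P1 indiff ⇒ q·6+(1-q)·5 = q·8+(1-q)·2 ⇒ q(-2) = (1-q)(-3) ⇒ q = 3/5
P2 indiff ⇒ p·4+(1-p)·1 = p·0+(1-p)·3 ⇒ p(4) = (1-p)(2) ⇒ p = 1/3

p=1/3, q=3/5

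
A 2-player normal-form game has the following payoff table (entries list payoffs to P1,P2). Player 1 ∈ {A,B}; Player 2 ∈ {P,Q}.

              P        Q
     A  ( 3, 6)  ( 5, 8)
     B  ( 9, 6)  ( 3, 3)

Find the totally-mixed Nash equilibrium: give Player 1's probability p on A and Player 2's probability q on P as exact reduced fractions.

(p,q) = (3/5, 1/4)

P1 indiff ⇒ q·3+(1-q)·5 = q·9+(1-q)·3 ⇒ q(-6) = (1-q)(-2) ⇒ q = 1/4
P2 indiff ⇒ p·6+(1-p)·6 = p·8+(1-p)·3 ⇒ p(-2) = (1-p)(-3) ⇒ p = 3/5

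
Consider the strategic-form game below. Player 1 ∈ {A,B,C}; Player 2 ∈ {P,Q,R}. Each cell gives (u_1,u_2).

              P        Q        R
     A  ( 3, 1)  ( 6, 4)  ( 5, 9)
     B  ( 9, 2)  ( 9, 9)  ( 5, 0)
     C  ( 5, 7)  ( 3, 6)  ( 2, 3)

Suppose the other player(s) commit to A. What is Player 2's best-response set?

u_2(P vs A) = 1
u_2(Q vs A) = 4
u_2(R vs A) = 9
max payoff 9 at {R}

argmax u_2 = {R}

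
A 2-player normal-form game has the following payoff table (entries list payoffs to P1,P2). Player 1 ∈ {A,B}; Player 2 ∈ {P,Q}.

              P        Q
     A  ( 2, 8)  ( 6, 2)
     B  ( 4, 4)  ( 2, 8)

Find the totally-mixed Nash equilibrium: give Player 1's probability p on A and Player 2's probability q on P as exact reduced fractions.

P1 indiff ⇒ q·2+(1-q)·6 = q·4+(1-q)·2 ⇒ q(-2) = (1-q)(-4) ⇒ q = 2/3
P2 indiff ⇒ p·8+(1-p)·4 = p·2+(1-p)·8 ⇒ p(6) = (1-p)(4) ⇒ p = 2/5

(p,q) = (2/5, 2/3)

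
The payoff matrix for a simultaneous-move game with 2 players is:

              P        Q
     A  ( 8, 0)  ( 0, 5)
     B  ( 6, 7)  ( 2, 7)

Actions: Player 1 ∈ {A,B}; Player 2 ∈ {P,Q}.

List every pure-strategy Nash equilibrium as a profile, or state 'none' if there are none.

(A,P): not NE [P2→Q gives 5>0]
(A,Q): not NE [P1→B gives 2>0]
(B,P): not NE [P1→A gives 8>6]
(B,Q): NE

NE set: (B,Q)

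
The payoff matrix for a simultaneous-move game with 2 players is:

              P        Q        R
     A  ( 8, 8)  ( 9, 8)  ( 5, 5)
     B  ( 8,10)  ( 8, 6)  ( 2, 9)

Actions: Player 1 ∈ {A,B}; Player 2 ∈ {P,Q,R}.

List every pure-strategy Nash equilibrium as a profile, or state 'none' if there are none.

PSNE = {(A,P), (A,Q), (B,P)}

(A,P): NE
(A,Q): NE
(A,R): not NE [P2→Q gives 8>5]
(B,P): NE
(B,Q): not NE [P1→A gives 9>8; P2→P gives 10>6]
(B,R): not NE [P1→A gives 5>2; P2→P gives 10>9]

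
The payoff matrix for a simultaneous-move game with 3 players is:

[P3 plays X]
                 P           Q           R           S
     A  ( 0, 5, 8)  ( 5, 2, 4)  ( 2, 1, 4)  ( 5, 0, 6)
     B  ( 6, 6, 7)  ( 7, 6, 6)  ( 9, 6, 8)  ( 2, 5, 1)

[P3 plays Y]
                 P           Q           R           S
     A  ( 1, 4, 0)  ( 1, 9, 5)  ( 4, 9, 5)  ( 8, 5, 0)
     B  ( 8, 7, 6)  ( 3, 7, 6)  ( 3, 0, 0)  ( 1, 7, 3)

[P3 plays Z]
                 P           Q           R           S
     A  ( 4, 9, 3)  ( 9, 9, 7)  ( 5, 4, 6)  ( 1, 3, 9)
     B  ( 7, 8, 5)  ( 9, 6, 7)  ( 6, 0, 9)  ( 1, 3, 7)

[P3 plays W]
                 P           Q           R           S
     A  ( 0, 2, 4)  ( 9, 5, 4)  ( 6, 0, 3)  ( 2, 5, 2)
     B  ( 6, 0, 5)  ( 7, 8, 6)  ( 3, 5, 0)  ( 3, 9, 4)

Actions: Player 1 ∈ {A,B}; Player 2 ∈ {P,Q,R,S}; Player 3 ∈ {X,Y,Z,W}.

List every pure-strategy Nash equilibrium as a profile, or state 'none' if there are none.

Nash profiles: (A,Q,Z), (B,P,X)

(A,P,X): not NE [P1→B gives 6>0]
(A,P,Y): not NE [P1→B gives 8>1; P2→R gives 9>4; P3→X gives 8>0]
(A,P,Z): not NE [P1→B gives 7>4; P3→X gives 8>3]
(A,P,W): not NE [P1→B gives 6>0; P2→S gives 5>2; P3→X gives 8>4]
(A,Q,X): not NE [P1→B gives 7>5; P2→P gives 5>2; P3→Z gives 7>4]
(A,Q,Y): not NE [P1→B gives 3>1; P3→Z gives 7>5]
(A,Q,Z): NE
(A,Q,W): not NE [P3→Z gives 7>4]
(A,R,X): not NE [P1→B gives 9>2; P2→P gives 5>1; P3→Z gives 6>4]
(A,R,Y): not NE [P3→Z gives 6>5]
(A,R,Z): not NE [P1→B gives 6>5; P2→Q gives 9>4]
(A,R,W): not NE [P2→S gives 5>0; P3→Z gives 6>3]
(A,S,X): not NE [P2→P gives 5>0; P3→Z gives 9>6]
(A,S,Y): not NE [P2→R gives 9>5; P3→Z gives 9>0]
(A,S,Z): not NE [P2→Q gives 9>3]
(A,S,W): not NE [P1→B gives 3>2; P3→Z gives 9>2]
(B,P,X): NE
(B,P,Y): not NE [P3→X gives 7>6]
(B,P,Z): not NE [P3→X gives 7>5]
(B,P,W): not NE [P2→S gives 9>0; P3→X gives 7>5]
(B,Q,X): not NE [P3→Z gives 7>6]
(B,Q,Y): not NE [P3→Z gives 7>6]
(B,Q,Z): not NE [P2→P gives 8>6]
(B,Q,W): not NE [P1→A gives 9>7; P2→S gives 9>8; P3→Z gives 7>6]
(B,R,X): not NE [P3→Z gives 9>8]
(B,R,Y): not NE [P1→A gives 4>3; P2→S gives 7>0; P3→Z gives 9>0]
(B,R,Z): not NE [P2→P gives 8>0]
(B,R,W): not NE [P1→A gives 6>3; P2→S gives 9>5; P3→Z gives 9>0]
(B,S,X): not NE [P1→A gives 5>2; P2→R gives 6>5; P3→Z gives 7>1]
(B,S,Y): not NE [P1→A gives 8>1; P3→Z gives 7>3]
(B,S,Z): not NE [P2→P gives 8>3]
(B,S,W): not NE [P3→Z gives 7>4]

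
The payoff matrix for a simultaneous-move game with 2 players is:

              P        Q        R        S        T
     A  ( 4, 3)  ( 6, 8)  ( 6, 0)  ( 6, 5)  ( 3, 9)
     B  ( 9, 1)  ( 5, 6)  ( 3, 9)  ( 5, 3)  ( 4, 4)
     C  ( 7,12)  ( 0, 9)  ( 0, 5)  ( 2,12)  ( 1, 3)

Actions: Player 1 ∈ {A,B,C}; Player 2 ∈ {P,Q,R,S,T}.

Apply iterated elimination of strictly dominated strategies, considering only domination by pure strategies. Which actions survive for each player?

IESDS → P1:{A,B} P2:{Q,R,T}

P1 drop C (B beats it: P:9>7 Q:5>0 R:3>0 S:5>2 T:4>1)
P2 drop P (Q beats it: A:8>3 B:6>1)
P2 drop S (Q beats it: A:8>5 B:6>3)
P1→{A,B} P2→{Q,R,T}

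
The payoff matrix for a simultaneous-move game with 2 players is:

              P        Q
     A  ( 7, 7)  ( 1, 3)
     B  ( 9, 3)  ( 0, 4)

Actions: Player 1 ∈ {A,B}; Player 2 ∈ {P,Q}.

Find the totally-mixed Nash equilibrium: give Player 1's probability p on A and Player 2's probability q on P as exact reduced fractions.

P1 indiff ⇒ q·7+(1-q)·1 = q·9+(1-q)·0 ⇒ q(-2) = (1-q)(-1) ⇒ q = 1/3
P2 indiff ⇒ p·7+(1-p)·3 = p·3+(1-p)·4 ⇒ p(4) = (1-p)(1) ⇒ p = 1/5

(p,q) = (1/5, 1/3)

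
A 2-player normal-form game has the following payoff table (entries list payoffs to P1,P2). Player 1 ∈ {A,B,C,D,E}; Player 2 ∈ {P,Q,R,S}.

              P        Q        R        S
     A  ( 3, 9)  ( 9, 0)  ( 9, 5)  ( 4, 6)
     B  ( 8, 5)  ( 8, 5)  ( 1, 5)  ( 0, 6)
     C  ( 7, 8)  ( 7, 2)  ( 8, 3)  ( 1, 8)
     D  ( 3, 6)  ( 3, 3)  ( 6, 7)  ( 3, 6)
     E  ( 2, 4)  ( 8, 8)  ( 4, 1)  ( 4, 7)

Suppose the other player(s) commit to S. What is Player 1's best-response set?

u_1(A vs S) = 4
u_1(B vs S) = 0
u_1(C vs S) = 1
u_1(D vs S) = 3
u_1(E vs S) = 4
max payoff 4 at {A,E}

P1 best: {A,E}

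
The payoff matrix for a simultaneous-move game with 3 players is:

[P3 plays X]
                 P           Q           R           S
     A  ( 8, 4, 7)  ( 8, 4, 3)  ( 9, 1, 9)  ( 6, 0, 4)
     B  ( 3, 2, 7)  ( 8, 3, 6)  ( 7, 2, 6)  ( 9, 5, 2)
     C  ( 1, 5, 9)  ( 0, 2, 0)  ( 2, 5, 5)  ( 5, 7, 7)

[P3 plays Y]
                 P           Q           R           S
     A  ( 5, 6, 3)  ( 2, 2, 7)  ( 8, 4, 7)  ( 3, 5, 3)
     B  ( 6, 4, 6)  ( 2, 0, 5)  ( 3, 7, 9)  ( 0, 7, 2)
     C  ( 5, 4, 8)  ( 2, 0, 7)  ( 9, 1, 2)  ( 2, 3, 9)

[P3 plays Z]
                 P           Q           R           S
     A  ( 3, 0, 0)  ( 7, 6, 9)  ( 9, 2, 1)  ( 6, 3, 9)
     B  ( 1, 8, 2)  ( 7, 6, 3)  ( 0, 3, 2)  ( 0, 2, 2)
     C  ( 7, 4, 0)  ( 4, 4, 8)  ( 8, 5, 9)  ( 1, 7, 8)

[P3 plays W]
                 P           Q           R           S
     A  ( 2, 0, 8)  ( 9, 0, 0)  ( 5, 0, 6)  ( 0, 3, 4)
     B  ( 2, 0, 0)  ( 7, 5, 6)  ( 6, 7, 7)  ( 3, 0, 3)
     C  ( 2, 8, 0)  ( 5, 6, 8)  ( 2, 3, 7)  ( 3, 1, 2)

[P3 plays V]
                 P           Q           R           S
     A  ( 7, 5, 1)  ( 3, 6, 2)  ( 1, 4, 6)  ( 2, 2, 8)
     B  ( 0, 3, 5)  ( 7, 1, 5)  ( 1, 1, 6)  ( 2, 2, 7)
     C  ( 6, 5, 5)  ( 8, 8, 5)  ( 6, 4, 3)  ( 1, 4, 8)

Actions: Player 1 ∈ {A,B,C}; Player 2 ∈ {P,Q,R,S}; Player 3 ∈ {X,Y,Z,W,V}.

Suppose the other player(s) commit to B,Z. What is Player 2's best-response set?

BR_2 = {P}

u_2(P vs B,Z) = 8
u_2(Q vs B,Z) = 6
u_2(R vs B,Z) = 3
u_2(S vs B,Z) = 2
max payoff 8 at {P}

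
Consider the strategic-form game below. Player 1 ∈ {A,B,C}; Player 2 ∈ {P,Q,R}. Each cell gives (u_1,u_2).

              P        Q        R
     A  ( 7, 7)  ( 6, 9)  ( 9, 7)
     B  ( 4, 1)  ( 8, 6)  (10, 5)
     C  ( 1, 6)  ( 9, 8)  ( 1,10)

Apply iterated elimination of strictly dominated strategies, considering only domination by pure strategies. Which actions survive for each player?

IESDS → P1:{B,C} P2:{Q,R}

P2 drop P (Q beats it: A:9>7 B:6>1 C:8>6)
P1 drop A (B beats it: Q:8>6 R:10>9)
P1→{B,C} P2→{Q,R}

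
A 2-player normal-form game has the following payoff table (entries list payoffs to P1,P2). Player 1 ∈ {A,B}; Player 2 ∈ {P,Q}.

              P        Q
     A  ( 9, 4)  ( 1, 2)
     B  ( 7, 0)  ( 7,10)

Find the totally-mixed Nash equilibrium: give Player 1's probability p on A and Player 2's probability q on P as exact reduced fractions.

P1 indiff ⇒ q·9+(1-q)·1 = q·7+(1-q)·7 ⇒ q(2) = (1-q)(6) ⇒ q = 3/4
P2 indiff ⇒ p·4+(1-p)·0 = p·2+(1-p)·10 ⇒ p(2) = (1-p)(10) ⇒ p = 5/6

p=5/6, q=3/4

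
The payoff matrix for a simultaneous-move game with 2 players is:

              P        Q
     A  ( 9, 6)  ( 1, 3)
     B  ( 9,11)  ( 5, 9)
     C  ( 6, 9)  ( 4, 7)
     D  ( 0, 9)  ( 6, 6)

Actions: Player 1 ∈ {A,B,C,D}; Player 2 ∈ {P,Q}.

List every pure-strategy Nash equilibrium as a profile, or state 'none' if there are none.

(A,P): NE
(A,Q): not NE [P1→D gives 6>1; P2→P gives 6>3]
(B,P): NE
(B,Q): not NE [P1→D gives 6>5; P2→P gives 11>9]
(C,P): not NE [P1→B gives 9>6]
(C,Q): not NE [P1→D gives 6>4; P2→P gives 9>7]
(D,P): not NE [P1→B gives 9>0]
(D,Q): not NE [P2→P gives 9>6]

NE set: (A,P), (B,P)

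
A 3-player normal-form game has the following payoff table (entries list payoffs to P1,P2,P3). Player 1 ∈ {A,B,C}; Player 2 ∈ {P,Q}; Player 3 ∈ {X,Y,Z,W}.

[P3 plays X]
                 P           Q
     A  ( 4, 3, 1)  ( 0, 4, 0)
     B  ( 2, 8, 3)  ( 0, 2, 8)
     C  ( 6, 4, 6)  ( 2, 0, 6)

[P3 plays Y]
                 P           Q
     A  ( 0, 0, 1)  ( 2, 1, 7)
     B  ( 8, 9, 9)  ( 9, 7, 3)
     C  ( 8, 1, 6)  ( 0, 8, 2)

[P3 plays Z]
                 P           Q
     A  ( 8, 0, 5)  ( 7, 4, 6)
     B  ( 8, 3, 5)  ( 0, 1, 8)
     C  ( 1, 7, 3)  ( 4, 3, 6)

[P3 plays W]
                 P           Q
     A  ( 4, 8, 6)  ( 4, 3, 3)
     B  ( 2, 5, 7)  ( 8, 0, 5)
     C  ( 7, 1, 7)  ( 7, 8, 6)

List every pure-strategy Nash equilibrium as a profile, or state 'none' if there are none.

(A,P,X): not NE [P1→C gives 6>4; P2→Q gives 4>3; P3→W gives 6>1]
(A,P,Y): not NE [P1→C gives 8>0; P2→Q gives 1>0; P3→W gives 6>1]
(A,P,Z): not NE [P2→Q gives 4>0; P3→W gives 6>5]
(A,P,W): not NE [P1→C gives 7>4]
(A,Q,X): not NE [P1→C gives 2>0; P3→Y gives 7>0]
(A,Q,Y): not NE [P1→B gives 9>2]
(A,Q,Z): not NE [P3→Y gives 7>6]
(A,Q,W): not NE [P1→B gives 8>4; P2→P gives 8>3; P3→Y gives 7>3]
(B,P,X): not NE [P1→C gives 6>2; P3→Y gives 9>3]
(B,P,Y): NE
(B,P,Z): not NE [P3→Y gives 9>5]
(B,P,W): not NE [P1→C gives 7>2; P3→Y gives 9>7]
(B,Q,X): not NE [P1→C gives 2>0; P2→P gives 8>2]
(B,Q,Y): not NE [P2→P gives 9>7; P3→Z gives 8>3]
(B,Q,Z): not NE [P1→A gives 7>0; P2→P gives 3>1]
(B,Q,W): not NE [P2→P gives 5>0; P3→Z gives 8>5]
(C,P,X): not NE [P3→W gives 7>6]
(C,P,Y): not NE [P2→Q gives 8>1; P3→W gives 7>6]
(C,P,Z): not NE [P1→B gives 8>1; P3→W gives 7>3]
(C,P,W): not NE [P2→Q gives 8>1]
(C,Q,X): not NE [P2→P gives 4>0]
(C,Q,Y): not NE [P1→B gives 9>0; P3→W gives 6>2]
(C,Q,Z): not NE [P1→A gives 7>4; P2→P gives 7>3]
(C,Q,W): not NE [P1→B gives 8>7]

PSNE = {(B,P,Y)}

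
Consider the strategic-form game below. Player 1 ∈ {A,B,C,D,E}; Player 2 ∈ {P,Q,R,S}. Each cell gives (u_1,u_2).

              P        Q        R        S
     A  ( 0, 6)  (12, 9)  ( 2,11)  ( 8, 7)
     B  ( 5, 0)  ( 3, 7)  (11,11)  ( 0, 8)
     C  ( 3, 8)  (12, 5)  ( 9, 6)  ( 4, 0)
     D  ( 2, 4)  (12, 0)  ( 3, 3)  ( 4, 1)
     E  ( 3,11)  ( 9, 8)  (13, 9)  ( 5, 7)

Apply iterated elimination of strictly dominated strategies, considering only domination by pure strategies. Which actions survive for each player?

IESDS → P1:{B,E} P2:{P,R}

P2 drop Q (R beats it: A:11>9 B:11>7 C:6>5 D:3>0 E:9>8)
P1 drop D (E beats it: P:3>2 R:13>3 S:5>4)
P2 drop S (R beats it: A:11>7 B:11>8 C:6>0 E:9>7)
P1 drop A (B beats it: P:5>0 R:11>2)
P1 drop C (B beats it: P:5>3 R:11>9)
P1→{B,E} P2→{P,R}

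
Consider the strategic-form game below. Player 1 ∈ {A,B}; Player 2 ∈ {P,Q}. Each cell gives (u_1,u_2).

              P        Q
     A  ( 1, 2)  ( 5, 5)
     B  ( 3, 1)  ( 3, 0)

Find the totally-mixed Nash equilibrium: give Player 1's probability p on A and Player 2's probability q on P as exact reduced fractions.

p=1/4, q=1/2

P1 indiff ⇒ q·1+(1-q)·5 = q·3+(1-q)·3 ⇒ q(-2) = (1-q)(-2) ⇒ q = 1/2
P2 indiff ⇒ p·2+(1-p)·1 = p·5+(1-p)·0 ⇒ p(-3) = (1-p)(-1) ⇒ p = 1/4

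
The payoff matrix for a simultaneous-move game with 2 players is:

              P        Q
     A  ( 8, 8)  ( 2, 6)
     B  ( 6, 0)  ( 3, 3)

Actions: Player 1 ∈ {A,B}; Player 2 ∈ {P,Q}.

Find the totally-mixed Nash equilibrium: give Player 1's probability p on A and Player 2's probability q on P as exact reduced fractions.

P1 mixes 3/5 on A; P2 mixes 1/3 on P

P1 indiff ⇒ q·8+(1-q)·2 = q·6+(1-q)·3 ⇒ q(2) = (1-q)(1) ⇒ q = 1/3
P2 indiff ⇒ p·8+(1-p)·0 = p·6+(1-p)·3 ⇒ p(2) = (1-p)(3) ⇒ p = 3/5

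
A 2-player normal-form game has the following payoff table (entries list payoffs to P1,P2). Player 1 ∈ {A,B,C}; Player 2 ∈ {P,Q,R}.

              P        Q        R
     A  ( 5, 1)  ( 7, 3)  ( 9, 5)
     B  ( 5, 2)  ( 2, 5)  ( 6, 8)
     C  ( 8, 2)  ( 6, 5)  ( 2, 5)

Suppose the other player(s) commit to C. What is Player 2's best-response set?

u_2(P vs C) = 2
u_2(Q vs C) = 5
u_2(R vs C) = 5
max payoff 5 at {Q,R}

P2 best: {Q,R}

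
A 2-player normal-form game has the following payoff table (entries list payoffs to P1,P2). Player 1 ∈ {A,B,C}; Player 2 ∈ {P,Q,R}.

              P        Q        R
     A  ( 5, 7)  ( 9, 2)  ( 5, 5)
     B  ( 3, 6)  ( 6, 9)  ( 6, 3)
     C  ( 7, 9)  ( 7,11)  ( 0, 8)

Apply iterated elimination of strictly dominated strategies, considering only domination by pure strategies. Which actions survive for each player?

Survivors P1:{A,C} P2:{P,Q}

P2 drop R (P beats it: A:7>5 B:6>3 C:9>8)
P1 drop B (A beats it: P:5>3 Q:9>6)
P1→{A,C} P2→{P,Q}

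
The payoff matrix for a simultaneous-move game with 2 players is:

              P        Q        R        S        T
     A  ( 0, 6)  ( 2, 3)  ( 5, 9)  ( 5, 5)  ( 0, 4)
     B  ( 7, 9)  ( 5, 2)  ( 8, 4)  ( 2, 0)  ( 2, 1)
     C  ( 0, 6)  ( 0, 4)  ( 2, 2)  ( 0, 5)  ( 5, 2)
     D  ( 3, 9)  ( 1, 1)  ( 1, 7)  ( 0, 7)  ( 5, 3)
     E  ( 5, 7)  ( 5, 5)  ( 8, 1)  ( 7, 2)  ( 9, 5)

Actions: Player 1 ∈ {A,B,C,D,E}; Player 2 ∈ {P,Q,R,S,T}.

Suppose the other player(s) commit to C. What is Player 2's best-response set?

P2 best: {P}

u_2(P vs C) = 6
u_2(Q vs C) = 4
u_2(R vs C) = 2
u_2(S vs C) = 5
u_2(T vs C) = 2
max payoff 6 at {P}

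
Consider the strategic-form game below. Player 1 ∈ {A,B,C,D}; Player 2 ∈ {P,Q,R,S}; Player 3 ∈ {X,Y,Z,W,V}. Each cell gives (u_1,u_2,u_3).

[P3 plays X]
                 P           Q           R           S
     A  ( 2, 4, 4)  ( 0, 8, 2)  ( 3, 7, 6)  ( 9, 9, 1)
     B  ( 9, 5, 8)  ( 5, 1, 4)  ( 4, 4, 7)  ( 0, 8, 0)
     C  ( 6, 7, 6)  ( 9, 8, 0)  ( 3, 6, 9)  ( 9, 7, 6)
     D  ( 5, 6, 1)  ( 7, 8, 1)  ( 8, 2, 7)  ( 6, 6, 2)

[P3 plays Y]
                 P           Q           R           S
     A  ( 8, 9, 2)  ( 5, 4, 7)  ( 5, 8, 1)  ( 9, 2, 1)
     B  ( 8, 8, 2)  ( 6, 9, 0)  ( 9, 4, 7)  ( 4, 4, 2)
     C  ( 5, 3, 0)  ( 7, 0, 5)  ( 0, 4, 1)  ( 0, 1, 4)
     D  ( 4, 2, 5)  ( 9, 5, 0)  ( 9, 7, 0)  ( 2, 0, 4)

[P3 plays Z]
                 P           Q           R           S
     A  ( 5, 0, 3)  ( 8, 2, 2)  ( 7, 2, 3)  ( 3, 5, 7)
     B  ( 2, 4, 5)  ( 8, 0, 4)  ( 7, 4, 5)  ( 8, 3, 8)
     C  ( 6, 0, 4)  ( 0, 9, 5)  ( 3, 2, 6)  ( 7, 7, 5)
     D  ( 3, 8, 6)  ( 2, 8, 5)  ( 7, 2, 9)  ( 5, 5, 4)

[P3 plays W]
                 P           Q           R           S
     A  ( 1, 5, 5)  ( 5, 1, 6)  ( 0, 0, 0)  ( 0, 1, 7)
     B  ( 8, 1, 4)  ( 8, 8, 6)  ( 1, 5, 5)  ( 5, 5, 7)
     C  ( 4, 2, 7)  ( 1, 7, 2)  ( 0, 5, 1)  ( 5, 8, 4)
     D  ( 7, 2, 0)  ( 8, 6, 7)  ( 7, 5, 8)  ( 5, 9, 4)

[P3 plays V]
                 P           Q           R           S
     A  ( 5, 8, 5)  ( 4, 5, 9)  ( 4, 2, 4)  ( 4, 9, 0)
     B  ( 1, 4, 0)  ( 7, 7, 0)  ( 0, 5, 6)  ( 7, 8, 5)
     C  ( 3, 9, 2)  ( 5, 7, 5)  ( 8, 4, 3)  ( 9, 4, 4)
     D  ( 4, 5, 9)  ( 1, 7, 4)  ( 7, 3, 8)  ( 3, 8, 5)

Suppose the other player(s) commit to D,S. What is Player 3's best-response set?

BR_3 = {V}

u_3(X vs D,S) = 2
u_3(Y vs D,S) = 4
u_3(Z vs D,S) = 4
u_3(W vs D,S) = 4
u_3(V vs D,S) = 5
max payoff 5 at {V}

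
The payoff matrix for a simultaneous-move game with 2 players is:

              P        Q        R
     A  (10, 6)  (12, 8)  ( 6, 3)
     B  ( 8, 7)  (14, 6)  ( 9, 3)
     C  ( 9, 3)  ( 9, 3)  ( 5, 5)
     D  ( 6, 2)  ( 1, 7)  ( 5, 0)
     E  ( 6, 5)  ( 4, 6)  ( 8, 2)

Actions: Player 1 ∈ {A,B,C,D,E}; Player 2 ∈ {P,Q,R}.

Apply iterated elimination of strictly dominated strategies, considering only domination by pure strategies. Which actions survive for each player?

P1 drop C (A beats it: P:10>9 Q:12>9 R:6>5)
P1 drop D (A beats it: P:10>6 Q:12>1 R:6>5)
P1 drop E (B beats it: P:8>6 Q:14>4 R:9>8)
P2 drop R (P beats it: A:6>3 B:7>3)
P1→{A,B} P2→{P,Q}

Survivors P1:{A,B} P2:{P,Q}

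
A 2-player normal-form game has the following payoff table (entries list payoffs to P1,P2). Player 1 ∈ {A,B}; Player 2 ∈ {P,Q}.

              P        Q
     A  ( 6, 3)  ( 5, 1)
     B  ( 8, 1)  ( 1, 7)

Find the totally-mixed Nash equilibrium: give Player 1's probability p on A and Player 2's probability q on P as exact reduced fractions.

P1 mixes 3/4 on A; P2 mixes 2/3 on P

P1 indiff ⇒ q·6+(1-q)·5 = q·8+(1-q)·1 ⇒ q(-2) = (1-q)(-4) ⇒ q = 2/3
P2 indiff ⇒ p·3+(1-p)·1 = p·1+(1-p)·7 ⇒ p(2) = (1-p)(6) ⇒ p = 3/4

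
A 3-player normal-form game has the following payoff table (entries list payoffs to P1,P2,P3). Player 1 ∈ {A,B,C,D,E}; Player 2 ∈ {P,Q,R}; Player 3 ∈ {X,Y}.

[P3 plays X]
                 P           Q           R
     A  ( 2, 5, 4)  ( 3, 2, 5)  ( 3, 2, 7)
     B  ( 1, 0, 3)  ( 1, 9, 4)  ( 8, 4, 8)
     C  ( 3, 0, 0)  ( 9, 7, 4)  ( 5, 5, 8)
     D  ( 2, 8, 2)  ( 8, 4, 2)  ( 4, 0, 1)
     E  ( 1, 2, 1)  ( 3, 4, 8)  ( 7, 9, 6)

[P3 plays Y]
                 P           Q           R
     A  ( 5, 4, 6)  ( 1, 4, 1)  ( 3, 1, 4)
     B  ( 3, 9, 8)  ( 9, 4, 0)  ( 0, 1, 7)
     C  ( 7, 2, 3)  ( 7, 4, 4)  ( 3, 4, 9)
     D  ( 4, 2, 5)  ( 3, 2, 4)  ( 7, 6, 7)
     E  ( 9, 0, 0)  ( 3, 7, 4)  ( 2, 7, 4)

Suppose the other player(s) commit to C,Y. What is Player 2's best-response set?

P2 best: {Q,R}

u_2(P vs C,Y) = 2
u_2(Q vs C,Y) = 4
u_2(R vs C,Y) = 4
max payoff 4 at {Q,R}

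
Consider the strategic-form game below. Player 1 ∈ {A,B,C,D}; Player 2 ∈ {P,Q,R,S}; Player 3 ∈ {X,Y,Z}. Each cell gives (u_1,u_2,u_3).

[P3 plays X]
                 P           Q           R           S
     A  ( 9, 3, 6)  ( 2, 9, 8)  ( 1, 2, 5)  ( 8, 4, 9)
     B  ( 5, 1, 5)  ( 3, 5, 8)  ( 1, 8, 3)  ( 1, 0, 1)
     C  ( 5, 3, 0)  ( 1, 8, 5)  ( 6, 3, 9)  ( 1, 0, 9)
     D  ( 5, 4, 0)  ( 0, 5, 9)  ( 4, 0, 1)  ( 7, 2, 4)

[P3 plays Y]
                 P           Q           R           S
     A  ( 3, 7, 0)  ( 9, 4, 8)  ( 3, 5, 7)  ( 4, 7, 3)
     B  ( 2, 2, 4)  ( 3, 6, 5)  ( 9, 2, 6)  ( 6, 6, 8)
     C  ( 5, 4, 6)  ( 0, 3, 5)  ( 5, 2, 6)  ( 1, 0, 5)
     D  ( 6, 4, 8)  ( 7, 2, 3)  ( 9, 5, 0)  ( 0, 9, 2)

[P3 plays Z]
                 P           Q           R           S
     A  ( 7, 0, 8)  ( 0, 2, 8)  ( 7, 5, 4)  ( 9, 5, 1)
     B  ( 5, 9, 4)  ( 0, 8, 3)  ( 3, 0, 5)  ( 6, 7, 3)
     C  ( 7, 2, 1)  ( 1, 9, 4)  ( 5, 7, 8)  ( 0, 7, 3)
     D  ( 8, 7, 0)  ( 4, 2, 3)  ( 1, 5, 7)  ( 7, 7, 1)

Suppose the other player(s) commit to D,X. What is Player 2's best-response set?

u_2(P vs D,X) = 4
u_2(Q vs D,X) = 5
u_2(R vs D,X) = 0
u_2(S vs D,X) = 2
max payoff 5 at {Q}

BR_2 = {Q}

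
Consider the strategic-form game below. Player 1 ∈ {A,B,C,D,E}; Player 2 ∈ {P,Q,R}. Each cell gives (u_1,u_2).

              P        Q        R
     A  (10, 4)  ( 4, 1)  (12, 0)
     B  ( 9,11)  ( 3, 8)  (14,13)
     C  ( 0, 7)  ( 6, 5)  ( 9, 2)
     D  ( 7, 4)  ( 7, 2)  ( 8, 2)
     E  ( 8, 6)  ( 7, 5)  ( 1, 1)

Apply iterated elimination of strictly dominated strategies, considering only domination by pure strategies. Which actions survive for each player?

IESDS → P1:{A,B} P2:{P,R}

P2 drop Q (P beats it: A:4>1 B:11>8 C:7>5 D:4>2 E:6>5)
P1 drop C (A beats it: P:10>0 R:12>9)
P1 drop D (A beats it: P:10>7 R:12>8)
P1 drop E (A beats it: P:10>8 R:12>1)
P1→{A,B} P2→{P,R}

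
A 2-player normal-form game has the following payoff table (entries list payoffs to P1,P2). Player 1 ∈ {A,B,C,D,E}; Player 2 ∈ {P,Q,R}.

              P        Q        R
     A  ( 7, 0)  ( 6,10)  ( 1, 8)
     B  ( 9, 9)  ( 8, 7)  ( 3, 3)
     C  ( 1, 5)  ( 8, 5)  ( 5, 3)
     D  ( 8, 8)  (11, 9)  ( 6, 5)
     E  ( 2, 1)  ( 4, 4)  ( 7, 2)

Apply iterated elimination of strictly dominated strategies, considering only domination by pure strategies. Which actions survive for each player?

Remaining: P1:{B,D} P2:{P,Q}

P1 drop A (B beats it: P:9>7 Q:8>6 R:3>1)
P1 drop C (D beats it: P:8>1 Q:11>8 R:6>5)
P2 drop R (Q beats it: B:7>3 D:9>5 E:4>2)
P1 drop E (B beats it: P:9>2 Q:8>4)
P1→{B,D} P2→{P,Q}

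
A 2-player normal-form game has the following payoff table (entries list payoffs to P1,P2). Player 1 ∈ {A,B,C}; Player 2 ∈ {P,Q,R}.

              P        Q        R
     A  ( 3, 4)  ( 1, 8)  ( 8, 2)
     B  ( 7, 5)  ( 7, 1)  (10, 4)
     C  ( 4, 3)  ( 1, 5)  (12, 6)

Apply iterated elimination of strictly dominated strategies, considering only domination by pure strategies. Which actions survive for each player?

P1 drop A (B beats it: P:7>3 Q:7>1 R:10>8)
P2 drop Q (R beats it: B:4>1 C:6>5)
P1→{B,C} P2→{P,R}

IESDS → P1:{B,C} P2:{P,R}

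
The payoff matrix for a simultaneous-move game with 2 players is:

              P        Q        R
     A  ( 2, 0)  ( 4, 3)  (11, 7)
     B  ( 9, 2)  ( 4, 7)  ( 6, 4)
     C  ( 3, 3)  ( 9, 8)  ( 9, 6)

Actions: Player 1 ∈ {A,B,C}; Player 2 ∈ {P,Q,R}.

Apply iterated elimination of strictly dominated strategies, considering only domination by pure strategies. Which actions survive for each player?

Remaining: P1:{A,C} P2:{Q,R}

P2 drop P (Q beats it: A:3>0 B:7>2 C:8>3)
P1 drop B (C beats it: Q:9>4 R:9>6)
P1→{A,C} P2→{Q,R}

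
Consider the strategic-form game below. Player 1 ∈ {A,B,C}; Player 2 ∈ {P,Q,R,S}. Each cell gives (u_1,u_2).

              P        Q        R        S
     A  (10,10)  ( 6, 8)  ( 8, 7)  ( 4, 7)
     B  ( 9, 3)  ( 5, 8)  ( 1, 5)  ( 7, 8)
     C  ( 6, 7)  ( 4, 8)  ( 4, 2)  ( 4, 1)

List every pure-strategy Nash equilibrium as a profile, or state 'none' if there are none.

(A,P): NE
(A,Q): not NE [P2→P gives 10>8]
(A,R): not NE [P2→P gives 10>7]
(A,S): not NE [P1→B gives 7>4; P2→P gives 10>7]
(B,P): not NE [P1→A gives 10>9; P2→S gives 8>3]
(B,Q): not NE [P1→A gives 6>5]
(B,R): not NE [P1→A gives 8>1; P2→S gives 8>5]
(B,S): NE
(C,P): not NE [P1→A gives 10>6; P2→Q gives 8>7]
(C,Q): not NE [P1→A gives 6>4]
(C,R): not NE [P1→A gives 8>4; P2→Q gives 8>2]
(C,S): not NE [P1→B gives 7>4; P2→Q gives 8>1]

Nash profiles: (A,P), (B,S)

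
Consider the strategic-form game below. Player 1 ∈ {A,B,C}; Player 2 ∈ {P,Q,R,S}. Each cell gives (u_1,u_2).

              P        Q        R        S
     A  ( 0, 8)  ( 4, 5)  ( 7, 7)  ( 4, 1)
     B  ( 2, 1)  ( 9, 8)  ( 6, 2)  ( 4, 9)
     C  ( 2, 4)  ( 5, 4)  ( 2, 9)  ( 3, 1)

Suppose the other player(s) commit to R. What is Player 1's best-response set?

P1 best: {A}

u_1(A vs R) = 7
u_1(B vs R) = 6
u_1(C vs R) = 2
max payoff 7 at {A}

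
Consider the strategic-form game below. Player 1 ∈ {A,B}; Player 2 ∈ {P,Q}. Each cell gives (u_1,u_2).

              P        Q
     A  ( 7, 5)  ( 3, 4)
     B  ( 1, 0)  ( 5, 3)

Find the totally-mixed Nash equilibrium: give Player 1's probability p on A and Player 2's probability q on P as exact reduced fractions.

P1 indiff ⇒ q·7+(1-q)·3 = q·1+(1-q)·5 ⇒ q(6) = (1-q)(2) ⇒ q = 1/4
P2 indiff ⇒ p·5+(1-p)·0 = p·4+(1-p)·3 ⇒ p(1) = (1-p)(3) ⇒ p = 3/4

(p,q) = (3/4, 1/4)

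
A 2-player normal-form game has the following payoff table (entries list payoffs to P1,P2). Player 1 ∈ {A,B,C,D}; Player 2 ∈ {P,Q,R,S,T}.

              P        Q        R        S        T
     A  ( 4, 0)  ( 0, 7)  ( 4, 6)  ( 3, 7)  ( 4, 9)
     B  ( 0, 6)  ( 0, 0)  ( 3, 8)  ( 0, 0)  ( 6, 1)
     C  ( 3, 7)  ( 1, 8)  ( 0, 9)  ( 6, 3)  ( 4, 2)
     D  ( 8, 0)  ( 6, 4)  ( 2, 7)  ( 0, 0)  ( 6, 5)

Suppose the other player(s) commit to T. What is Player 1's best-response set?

u_1(A vs T) = 4
u_1(B vs T) = 6
u_1(C vs T) = 4
u_1(D vs T) = 6
max payoff 6 at {B,D}

P1 best: {B,D}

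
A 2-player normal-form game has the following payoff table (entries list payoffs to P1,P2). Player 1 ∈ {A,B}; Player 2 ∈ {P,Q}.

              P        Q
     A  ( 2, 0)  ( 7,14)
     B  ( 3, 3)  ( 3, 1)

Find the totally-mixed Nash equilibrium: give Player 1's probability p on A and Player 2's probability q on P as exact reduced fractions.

P1 indiff ⇒ q·2+(1-q)·7 = q·3+(1-q)·3 ⇒ q(-1) = (1-q)(-4) ⇒ q = 4/5
P2 indiff ⇒ p·0+(1-p)·3 = p·14+(1-p)·1 ⇒ p(-14) = (1-p)(-2) ⇒ p = 1/8

p=1/8, q=4/5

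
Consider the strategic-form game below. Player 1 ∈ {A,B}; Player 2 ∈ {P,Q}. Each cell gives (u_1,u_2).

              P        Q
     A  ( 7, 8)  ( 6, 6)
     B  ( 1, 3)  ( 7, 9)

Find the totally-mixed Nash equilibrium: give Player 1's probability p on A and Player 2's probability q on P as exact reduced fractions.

(p,q) = (3/4, 1/7)

P1 indiff ⇒ q·7+(1-q)·6 = q·1+(1-q)·7 ⇒ q(6) = (1-q)(1) ⇒ q = 1/7
P2 indiff ⇒ p·8+(1-p)·3 = p·6+(1-p)·9 ⇒ p(2) = (1-p)(6) ⇒ p = 3/4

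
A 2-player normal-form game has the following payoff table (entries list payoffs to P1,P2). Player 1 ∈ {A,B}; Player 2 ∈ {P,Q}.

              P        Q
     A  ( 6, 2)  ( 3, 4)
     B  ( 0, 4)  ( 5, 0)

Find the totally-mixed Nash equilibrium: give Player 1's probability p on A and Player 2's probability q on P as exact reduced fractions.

P1 mixes 2/3 on A; P2 mixes 1/4 on P

P1 indiff ⇒ q·6+(1-q)·3 = q·0+(1-q)·5 ⇒ q(6) = (1-q)(2) ⇒ q = 1/4
P2 indiff ⇒ p·2+(1-p)·4 = p·4+(1-p)·0 ⇒ p(-2) = (1-p)(-4) ⇒ p = 2/3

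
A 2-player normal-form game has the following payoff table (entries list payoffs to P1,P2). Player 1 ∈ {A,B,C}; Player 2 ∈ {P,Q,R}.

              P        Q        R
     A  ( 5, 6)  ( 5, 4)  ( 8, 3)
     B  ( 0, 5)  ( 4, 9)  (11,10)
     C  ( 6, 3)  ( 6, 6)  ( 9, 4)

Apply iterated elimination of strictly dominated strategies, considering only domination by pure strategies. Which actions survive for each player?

P1 drop A (C beats it: P:6>5 Q:6>5 R:9>8)
P2 drop P (Q beats it: B:9>5 C:6>3)
P1→{B,C} P2→{Q,R}

IESDS → P1:{B,C} P2:{Q,R}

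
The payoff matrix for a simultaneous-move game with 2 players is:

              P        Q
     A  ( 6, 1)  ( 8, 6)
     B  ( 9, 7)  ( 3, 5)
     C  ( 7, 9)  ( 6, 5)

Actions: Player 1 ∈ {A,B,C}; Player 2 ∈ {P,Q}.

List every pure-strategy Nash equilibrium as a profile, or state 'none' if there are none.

PSNE = {(A,Q), (B,P)}

(A,P): not NE [P1→B gives 9>6; P2→Q gives 6>1]
(A,Q): NE
(B,P): NE
(B,Q): not NE [P1→A gives 8>3; P2→P gives 7>5]
(C,P): not NE [P1→B gives 9>7]
(C,Q): not NE [P1→A gives 8>6; P2→P gives 9>5]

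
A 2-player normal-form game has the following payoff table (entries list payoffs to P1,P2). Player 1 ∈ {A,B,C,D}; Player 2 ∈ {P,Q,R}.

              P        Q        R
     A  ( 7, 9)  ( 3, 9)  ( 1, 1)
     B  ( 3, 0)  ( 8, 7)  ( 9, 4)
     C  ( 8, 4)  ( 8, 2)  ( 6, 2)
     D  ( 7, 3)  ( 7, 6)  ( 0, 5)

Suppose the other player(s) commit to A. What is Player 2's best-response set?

u_2(P vs A) = 9
u_2(Q vs A) = 9
u_2(R vs A) = 1
max payoff 9 at {P,Q}

argmax u_2 = {P,Q}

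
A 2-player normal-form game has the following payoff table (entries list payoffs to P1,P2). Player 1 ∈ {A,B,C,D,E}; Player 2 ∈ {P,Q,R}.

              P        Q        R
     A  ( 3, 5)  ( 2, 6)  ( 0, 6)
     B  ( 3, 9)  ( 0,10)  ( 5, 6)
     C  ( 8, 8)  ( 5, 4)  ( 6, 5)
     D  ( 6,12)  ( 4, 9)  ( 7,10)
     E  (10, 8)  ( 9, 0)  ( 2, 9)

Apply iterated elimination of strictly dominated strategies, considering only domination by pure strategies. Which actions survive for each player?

Remaining: P1:{C,D,E} P2:{P,R}

P1 drop A (C beats it: P:8>3 Q:5>2 R:6>0)
P1 drop B (C beats it: P:8>3 Q:5>0 R:6>5)
P2 drop Q (P beats it: C:8>4 D:12>9 E:8>0)
P1→{C,D,E} P2→{P,R}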